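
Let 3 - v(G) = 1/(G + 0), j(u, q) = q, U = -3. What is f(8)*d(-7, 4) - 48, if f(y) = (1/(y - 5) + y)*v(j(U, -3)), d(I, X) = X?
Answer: 568/9 ≈ 63.111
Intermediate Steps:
v(G) = 3 - 1/G (v(G) = 3 - 1/(G + 0) = 3 - 1/G)
f(y) = 10*y/3 + 10/(3*(-5 + y)) (f(y) = (1/(y - 5) + y)*(3 - 1/(-3)) = (1/(-5 + y) + y)*(3 - 1*(-1/3)) = (y + 1/(-5 + y))*(3 + 1/3) = (y + 1/(-5 + y))*(10/3) = 10*y/3 + 10/(3*(-5 + y)))
f(8)*d(-7, 4) - 48 = (10*(1 + 8**2 - 5*8)/(3*(-5 + 8)))*4 - 48 = ((10/3)*(1 + 64 - 40)/3)*4 - 48 = ((10/3)*(1/3)*25)*4 - 48 = (250/9)*4 - 48 = 1000/9 - 48 = 568/9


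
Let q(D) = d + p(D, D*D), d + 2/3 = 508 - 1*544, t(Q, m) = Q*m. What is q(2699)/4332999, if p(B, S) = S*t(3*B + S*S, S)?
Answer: 8447813767257881111182316584/12998997 ≈ 6.4988e+20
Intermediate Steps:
p(B, S) = S²*(S² + 3*B) (p(B, S) = S*((3*B + S*S)*S) = S*((3*B + S²)*S) = S*((S² + 3*B)*S) = S*(S*(S² + 3*B)) = S²*(S² + 3*B))
d = -110/3 (d = -⅔ + (508 - 1*544) = -⅔ + (508 - 544) = -⅔ - 36 = -110/3 ≈ -36.667)
q(D) = -110/3 + D⁴*(D⁴ + 3*D) (q(D) = -110/3 + (D*D)²*((D*D)² + 3*D) = -110/3 + (D²)²*((D²)² + 3*D) = -110/3 + D⁴*(D⁴ + 3*D))
q(2699)/4332999 = (-110/3 + 2699⁸ + 3*2699⁵)/4332999 = (-110/3 + 2815937921989623064956098401 + 3*143223546257113499)*(1/4332999) = (-110/3 + 2815937921989623064956098401 + 429670638771340497)*(1/4332999) = (8447813767257881111182316584/3)*(1/4332999) = 8447813767257881111182316584/12998997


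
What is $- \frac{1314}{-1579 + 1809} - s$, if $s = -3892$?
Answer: $\frac{446923}{115} \approx 3886.3$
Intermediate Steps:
$- \frac{1314}{-1579 + 1809} - s = - \frac{1314}{-1579 + 1809} - -3892 = - \frac{1314}{230} + 3892 = \left(-1314\right) \frac{1}{230} + 3892 = - \frac{657}{115} + 3892 = \frac{446923}{115}$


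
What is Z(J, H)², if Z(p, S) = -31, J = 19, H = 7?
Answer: 961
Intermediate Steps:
Z(J, H)² = (-31)² = 961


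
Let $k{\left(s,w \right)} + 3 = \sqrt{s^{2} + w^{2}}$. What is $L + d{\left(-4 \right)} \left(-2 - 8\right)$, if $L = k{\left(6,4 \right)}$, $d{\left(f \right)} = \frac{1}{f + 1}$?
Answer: $\frac{1}{3} + 2 \sqrt{13} \approx 7.5444$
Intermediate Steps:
$k{\left(s,w \right)} = -3 + \sqrt{s^{2} + w^{2}}$
$d{\left(f \right)} = \frac{1}{1 + f}$
$L = -3 + 2 \sqrt{13}$ ($L = -3 + \sqrt{6^{2} + 4^{2}} = -3 + \sqrt{36 + 16} = -3 + \sqrt{52} = -3 + 2 \sqrt{13} \approx 4.2111$)
$L + d{\left(-4 \right)} \left(-2 - 8\right) = \left(-3 + 2 \sqrt{13}\right) + \frac{-2 - 8}{1 - 4} = \left(-3 + 2 \sqrt{13}\right) + \frac{-2 - 8}{-3} = \left(-3 + 2 \sqrt{13}\right) - - \frac{10}{3} = \left(-3 + 2 \sqrt{13}\right) + \frac{10}{3} = \frac{1}{3} + 2 \sqrt{13}$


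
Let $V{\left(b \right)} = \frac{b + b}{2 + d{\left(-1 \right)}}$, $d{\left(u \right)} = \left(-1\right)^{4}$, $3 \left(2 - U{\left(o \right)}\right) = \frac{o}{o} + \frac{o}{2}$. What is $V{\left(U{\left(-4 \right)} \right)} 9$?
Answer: $14$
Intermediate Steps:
$U{\left(o \right)} = \frac{5}{3} - \frac{o}{6}$ ($U{\left(o \right)} = 2 - \frac{\frac{o}{o} + \frac{o}{2}}{3} = 2 - \frac{1 + o \frac{1}{2}}{3} = 2 - \frac{1 + \frac{o}{2}}{3} = 2 - \left(\frac{1}{3} + \frac{o}{6}\right) = \frac{5}{3} - \frac{o}{6}$)
$d{\left(u \right)} = 1$
$V{\left(b \right)} = \frac{2 b}{3}$ ($V{\left(b \right)} = \frac{b + b}{2 + 1} = \frac{2 b}{3}$)
$V{\left(U{\left(-4 \right)} \right)} 9 = \frac{2 \left(\frac{5}{3} - - \frac{2}{3}\right)}{3} \cdot 9 = \frac{2 \left(\frac{5}{3} + \frac{2}{3}\right)}{3} \cdot 9 = \frac{2}{3} \cdot \frac{7}{3} \cdot 9 = \frac{14}{9} \cdot 9 = 14$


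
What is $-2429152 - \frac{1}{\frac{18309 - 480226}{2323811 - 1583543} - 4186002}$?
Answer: $- \frac{7527368259105745588}{3098763790453} \approx -2.4292 \cdot 10^{6}$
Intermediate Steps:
$-2429152 - \frac{1}{\frac{18309 - 480226}{2323811 - 1583543} - 4186002} = -2429152 - \frac{1}{- \frac{461917}{740268} - 4186002} = -2429152 - \frac{1}{- \frac{3098763790453}{740268}} = -2429152 - - \frac{740268}{3098763790453} = -2429152 + \frac{740268}{3098763790453} = - \frac{7527368259105745588}{3098763790453}$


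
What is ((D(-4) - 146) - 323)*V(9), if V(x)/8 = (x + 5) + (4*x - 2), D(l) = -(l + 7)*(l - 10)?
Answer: -163968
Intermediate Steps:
D(l) = -(-10 + l)*(7 + l) (D(l) = -(7 + l)*(-10 + l) = -(-10 + l)*(7 + l))
V(x) = 24 + 40*x (V(x) = 8*((x + 5) + (4*x - 2)) = 8*((5 + x) + (-2 + 4*x)) = 8*(3 + 5*x) = 24 + 40*x)
((D(-4) - 146) - 323)*V(9) = (((70 - 1*(-4)² + 3*(-4)) - 146) - 323)*(24 + 40*9) = (((70 - 1*16 - 12) - 146) - 323)*(24 + 360) = (((70 - 16 - 12) - 146) - 323)*384 = ((42 - 146) - 323)*384 = (-104 - 323)*384 = -427*384 = -163968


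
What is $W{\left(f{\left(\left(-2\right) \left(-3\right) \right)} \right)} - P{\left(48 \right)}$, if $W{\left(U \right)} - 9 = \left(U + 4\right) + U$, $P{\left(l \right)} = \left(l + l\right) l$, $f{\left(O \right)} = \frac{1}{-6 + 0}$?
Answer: $- \frac{13786}{3} \approx -4595.3$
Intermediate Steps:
$f{\left(O \right)} = - \frac{1}{6}$ ($f{\left(O \right)} = \frac{1}{-6} = - \frac{1}{6}$)
$P{\left(l \right)} = 2 l^{2}$ ($P{\left(l \right)} = 2 l l = 2 l^{2}$)
$W{\left(U \right)} = 13 + 2 U$ ($W{\left(U \right)} = 9 + \left(\left(U + 4\right) + U\right) = 9 + \left(\left(4 + U\right) + U\right) = 9 + \left(4 + 2 U\right) = 13 + 2 U$)
$W{\left(f{\left(\left(-2\right) \left(-3\right) \right)} \right)} - P{\left(48 \right)} = \left(13 + 2 \left(- \frac{1}{6}\right)\right) - 2 \cdot 48^{2} = \left(13 - \frac{1}{3}\right) - 2 \cdot 2304 = \frac{38}{3} - 4608 = - \frac{13786}{3}$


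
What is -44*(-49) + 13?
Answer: 2169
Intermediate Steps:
-44*(-49) + 13 = 2156 + 13 = 2169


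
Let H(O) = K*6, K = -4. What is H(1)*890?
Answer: -21360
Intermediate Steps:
H(O) = -24 (H(O) = -4*6 = -24)
H(1)*890 = -24*890 = -21360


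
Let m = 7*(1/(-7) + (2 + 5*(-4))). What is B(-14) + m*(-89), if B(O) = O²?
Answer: 11499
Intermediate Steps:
m = -127 (m = 7*(-⅐ + (2 - 20)) = 7*(-⅐ - 18) = 7*(-127/7) = -127)
B(-14) + m*(-89) = (-14)² - 127*(-89) = 196 + 11303 = 11499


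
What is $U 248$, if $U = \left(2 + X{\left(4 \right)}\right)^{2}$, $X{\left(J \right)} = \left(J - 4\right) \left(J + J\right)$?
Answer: $992$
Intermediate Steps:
$X{\left(J \right)} = 2 J \left(-4 + J\right)$ ($X{\left(J \right)} = \left(-4 + J\right) 2 J = 2 J \left(-4 + J\right)$)
$U = 4$ ($U = \left(2 + 2 \cdot 4 \left(-4 + 4\right)\right)^{2} = \left(2 + 2 \cdot 4 \cdot 0\right)^{2} = \left(2 + 0\right)^{2} = 2^{2} = 4$)
$U 248 = 4 \cdot 248 = 992$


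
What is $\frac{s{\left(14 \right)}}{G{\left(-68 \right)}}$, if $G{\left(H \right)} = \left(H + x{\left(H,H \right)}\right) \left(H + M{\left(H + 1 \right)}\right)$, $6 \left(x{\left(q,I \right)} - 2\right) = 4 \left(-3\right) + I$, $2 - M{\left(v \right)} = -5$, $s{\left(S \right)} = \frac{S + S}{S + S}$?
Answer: $\frac{3}{14518} \approx 0.00020664$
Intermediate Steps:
$s{\left(S \right)} = 1$ ($s{\left(S \right)} = \frac{2 S}{2 S} = 2 S \frac{1}{2 S} = 1$)
$M{\left(v \right)} = 7$ ($M{\left(v \right)} = 2 - -5 = 2 + 5 = 7$)
$x{\left(q,I \right)} = \frac{I}{6}$ ($x{\left(q,I \right)} = 2 + \frac{4 \left(-3\right) + I}{6} = 2 + \frac{-12 + I}{6} = 2 + \left(-2 + \frac{I}{6}\right) = \frac{I}{6}$)
$G{\left(H \right)} = \frac{7 H \left(7 + H\right)}{6}$ ($G{\left(H \right)} = \left(H + \frac{H}{6}\right) \left(H + 7\right) = \frac{7 H}{6} \left(7 + H\right) = \frac{7 H \left(7 + H\right)}{6}$)
$\frac{s{\left(14 \right)}}{G{\left(-68 \right)}} = 1 \frac{1}{\frac{7}{6} \left(-68\right) \left(7 - 68\right)} = 1 \frac{1}{\frac{7}{6} \left(-68\right) \left(-61\right)} = 1 \frac{1}{\frac{14518}{3}} = 1 \cdot \frac{3}{14518} = \frac{3}{14518}$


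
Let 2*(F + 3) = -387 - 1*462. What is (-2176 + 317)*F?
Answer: 1589445/2 ≈ 7.9472e+5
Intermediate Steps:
F = -855/2 (F = -3 + (-387 - 1*462)/2 = -3 + (-387 - 462)/2 = -3 + (1/2)*(-849) = -3 - 849/2 = -855/2 ≈ -427.50)
(-2176 + 317)*F = (-2176 + 317)*(-855/2) = -1859*(-855/2) = 1589445/2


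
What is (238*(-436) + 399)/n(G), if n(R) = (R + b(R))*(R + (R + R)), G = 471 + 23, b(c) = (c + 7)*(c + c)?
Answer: -103369/734304324 ≈ -0.00014077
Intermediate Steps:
b(c) = 2*c*(7 + c) (b(c) = (7 + c)*(2*c) = 2*c*(7 + c))
G = 494
n(R) = 3*R*(R + 2*R*(7 + R)) (n(R) = (R + 2*R*(7 + R))*(R + (R + R)) = (R + 2*R*(7 + R))*(R + 2*R) = (R + 2*R*(7 + R))*(3*R) = 3*R*(R + 2*R*(7 + R)))
(238*(-436) + 399)/n(G) = (238*(-436) + 399)/((494**2*(45 + 6*494))) = (-103768 + 399)/((244036*(45 + 2964))) = -103369/(244036*3009) = -103369/734304324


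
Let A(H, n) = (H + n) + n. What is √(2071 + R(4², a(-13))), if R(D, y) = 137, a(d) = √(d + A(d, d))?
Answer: 4*√138 ≈ 46.989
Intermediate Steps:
A(H, n) = H + 2*n
a(d) = 2*√d (a(d) = √(d + (d + 2*d)) = √(d + 3*d) = √(4*d) = 2*√d)
√(2071 + R(4², a(-13))) = √(2071 + 137) = √2208 = 4*√138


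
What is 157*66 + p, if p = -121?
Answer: 10241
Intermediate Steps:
157*66 + p = 157*66 - 121 = 10362 - 121 = 10241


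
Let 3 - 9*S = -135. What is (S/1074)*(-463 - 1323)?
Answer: -41078/1611 ≈ -25.498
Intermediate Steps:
S = 46/3 (S = 1/3 - 1/9*(-135) = 1/3 + 15 = 46/3 ≈ 15.333)
(S/1074)*(-463 - 1323) = ((46/3)/1074)*(-463 - 1323) = ((46/3)*(1/1074))*(-1786) = (23/1611)*(-1786) = -41078/1611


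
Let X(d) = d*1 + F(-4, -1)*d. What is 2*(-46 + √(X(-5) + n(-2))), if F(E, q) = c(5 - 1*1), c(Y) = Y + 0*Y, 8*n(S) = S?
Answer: -92 + I*√101 ≈ -92.0 + 10.05*I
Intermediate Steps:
n(S) = S/8
c(Y) = Y (c(Y) = Y + 0 = Y)
F(E, q) = 4 (F(E, q) = 5 - 1*1 = 5 - 1 = 4)
X(d) = 5*d (X(d) = d*1 + 4*d = d + 4*d = 5*d)
2*(-46 + √(X(-5) + n(-2))) = 2*(-46 + √(5*(-5) + (⅛)*(-2))) = 2*(-46 + √(-25 - ¼)) = 2*(-46 + √(-101/4)) = 2*(-46 + I*√101/2) = -92 + I*√101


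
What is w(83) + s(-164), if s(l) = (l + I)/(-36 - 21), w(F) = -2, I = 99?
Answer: -49/57 ≈ -0.85965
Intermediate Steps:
s(l) = -33/19 - l/57 (s(l) = (l + 99)/(-36 - 21) = (99 + l)/(-57) = (99 + l)*(-1/57) = -33/19 - l/57)
w(83) + s(-164) = -2 + (-33/19 - 1/57*(-164)) = -2 + (-33/19 + 164/57) = -2 + 65/57 = -49/57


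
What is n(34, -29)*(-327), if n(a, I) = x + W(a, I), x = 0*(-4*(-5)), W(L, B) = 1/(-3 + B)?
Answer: 327/32 ≈ 10.219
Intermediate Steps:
x = 0 (x = 0*20 = 0)
n(a, I) = 1/(-3 + I) (n(a, I) = 0 + 1/(-3 + I) = 1/(-3 + I))
n(34, -29)*(-327) = -327/(-3 - 29) = -327/(-32) = -1/32*(-327) = 327/32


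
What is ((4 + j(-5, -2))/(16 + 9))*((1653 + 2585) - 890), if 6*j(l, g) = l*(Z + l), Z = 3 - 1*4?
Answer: 30132/25 ≈ 1205.3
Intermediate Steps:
Z = -1 (Z = 3 - 4 = -1)
j(l, g) = l*(-1 + l)/6 (j(l, g) = (l*(-1 + l))/6 = l*(-1 + l)/6)
((4 + j(-5, -2))/(16 + 9))*((1653 + 2585) - 890) = ((4 + (1/6)*(-5)*(-1 - 5))/(16 + 9))*((1653 + 2585) - 890) = ((4 + (1/6)*(-5)*(-6))/25)*(4238 - 890) = ((4 + 5)*(1/25))*3348 = (9*(1/25))*3348 = (9/25)*3348 = 30132/25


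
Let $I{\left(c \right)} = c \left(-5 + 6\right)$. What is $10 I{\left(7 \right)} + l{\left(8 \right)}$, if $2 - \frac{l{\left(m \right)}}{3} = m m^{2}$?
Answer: $-1460$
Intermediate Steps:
$I{\left(c \right)} = c$ ($I{\left(c \right)} = c 1 = c$)
$l{\left(m \right)} = 6 - 3 m^{3}$ ($l{\left(m \right)} = 6 - 3 m m^{2} = 6 - 3 m^{3}$)
$10 I{\left(7 \right)} + l{\left(8 \right)} = 10 \cdot 7 + \left(6 - 3 \cdot 8^{3}\right) = 70 + \left(6 - 1536\right) = 70 - 1530 = -1460$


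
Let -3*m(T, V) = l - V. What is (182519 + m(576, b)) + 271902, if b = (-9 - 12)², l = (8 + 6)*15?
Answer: 454498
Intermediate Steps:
l = 210 (l = 14*15 = 210)
b = 441 (b = (-21)² = 441)
m(T, V) = -70 + V/3 (m(T, V) = -(210 - V)/3 = -70 + V/3)
(182519 + m(576, b)) + 271902 = (182519 + (-70 + (⅓)*441)) + 271902 = (182519 + (-70 + 147)) + 271902 = (182519 + 77) + 271902 = 182596 + 271902 = 454498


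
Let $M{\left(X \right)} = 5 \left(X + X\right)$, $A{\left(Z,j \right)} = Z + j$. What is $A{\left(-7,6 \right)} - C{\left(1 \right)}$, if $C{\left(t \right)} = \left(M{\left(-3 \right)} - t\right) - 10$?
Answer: $40$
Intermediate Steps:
$M{\left(X \right)} = 10 X$ ($M{\left(X \right)} = 5 \cdot 2 X = 10 X$)
$C{\left(t \right)} = -40 - t$ ($C{\left(t \right)} = \left(10 \left(-3\right) - t\right) - 10 = \left(-30 - t\right) - 10 = -40 - t$)
$A{\left(-7,6 \right)} - C{\left(1 \right)} = \left(-7 + 6\right) - \left(-40 - 1\right) = -1 - \left(-40 - 1\right) = -1 - -41 = -1 + 41 = 40$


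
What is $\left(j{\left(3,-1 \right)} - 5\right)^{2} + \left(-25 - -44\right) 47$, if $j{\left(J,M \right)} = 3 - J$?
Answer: $918$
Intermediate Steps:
$\left(j{\left(3,-1 \right)} - 5\right)^{2} + \left(-25 - -44\right) 47 = \left(\left(3 - 3\right) - 5\right)^{2} + \left(-25 - -44\right) 47 = \left(\left(3 - 3\right) - 5\right)^{2} + \left(-25 + 44\right) 47 = \left(0 - 5\right)^{2} + 19 \cdot 47 = \left(-5\right)^{2} + 893 = 25 + 893 = 918$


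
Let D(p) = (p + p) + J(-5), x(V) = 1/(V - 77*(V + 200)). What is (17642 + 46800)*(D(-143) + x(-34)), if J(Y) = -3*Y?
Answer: -111907947277/6408 ≈ -1.7464e+7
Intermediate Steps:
x(V) = 1/(-15400 - 76*V) (x(V) = 1/(V - 77*(200 + V)) = 1/(V + (-15400 - 77*V)) = 1/(-15400 - 76*V))
D(p) = 15 + 2*p (D(p) = (p + p) - 3*(-5) = 2*p + 15 = 15 + 2*p)
(17642 + 46800)*(D(-143) + x(-34)) = (17642 + 46800)*((15 + 2*(-143)) - 1/(15400 + 76*(-34))) = 64442*((15 - 286) - 1/(15400 - 2584)) = 64442*(-271 - 1/12816) = 64442*(-3473137/12816) = -111907947277/6408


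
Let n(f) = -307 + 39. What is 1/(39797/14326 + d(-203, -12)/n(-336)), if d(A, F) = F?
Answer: 959842/2709377 ≈ 0.35427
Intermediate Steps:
n(f) = -268
1/(39797/14326 + d(-203, -12)/n(-336)) = 1/(39797/14326 - 12/(-268)) = 1/(39797*(1/14326) - 12*(-1/268)) = 1/(39797/14326 + 3/67) = 1/(2709377/959842) = 959842/2709377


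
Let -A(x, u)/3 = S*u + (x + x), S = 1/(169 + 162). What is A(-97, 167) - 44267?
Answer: -14460236/331 ≈ -43687.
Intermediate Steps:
S = 1/331 ≈ 0.0030211
A(x, u) = -6*x - 3*u/331 (A(x, u) = -3*(u/331 + (x + x)) = -3*(u/331 + 2*x) = -3*(2*x + u/331) = -6*x - 3*u/331)
A(-97, 167) - 44267 = (-6*(-97) - 3/331*167) - 44267 = (582 - 501/331) - 44267 = 192141/331 - 44267 = -14460236/331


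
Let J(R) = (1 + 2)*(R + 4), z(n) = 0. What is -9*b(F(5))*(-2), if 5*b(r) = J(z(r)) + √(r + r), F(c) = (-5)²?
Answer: 216/5 + 18*√2 ≈ 68.656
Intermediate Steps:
F(c) = 25
J(R) = 12 + 3*R (J(R) = 3*(4 + R) = 12 + 3*R)
b(r) = 12/5 + √2*√r/5 (b(r) = ((12 + 3*0) + √(r + r))/5 = ((12 + 0) + √(2*r))/5 = (12 + √2*√r)/5 = 12/5 + √2*√r/5)
-9*b(F(5))*(-2) = -9*(12/5 + √2*√25/5)*(-2) = -9*(12/5 + (⅕)*√2*5)*(-2) = -9*(12/5 + √2)*(-2) = (-108/5 - 9*√2)*(-2) = 216/5 + 18*√2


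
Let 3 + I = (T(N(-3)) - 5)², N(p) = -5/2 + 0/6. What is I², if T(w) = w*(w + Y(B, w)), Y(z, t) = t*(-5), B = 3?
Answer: 804609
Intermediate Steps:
N(p) = -5/2 (N(p) = -5*½ + 0*(⅙) = -5/2 + 0 = -5/2)
Y(z, t) = -5*t
T(w) = -4*w² (T(w) = w*(w - 5*w) = w*(-4*w) = -4*w²)
I = 897 (I = -3 + (-4*(-5/2)² - 5)² = -3 + (-4*25/4 - 5)² = -3 + (-25 - 5)² = -3 + (-30)² = -3 + 900 = 897)
I² = 897² = 804609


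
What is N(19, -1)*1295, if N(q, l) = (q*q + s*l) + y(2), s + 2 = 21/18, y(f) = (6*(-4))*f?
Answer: 2438485/6 ≈ 4.0641e+5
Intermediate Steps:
y(f) = -24*f
s = -⅚ (s = -2 + 21/18 = -2 + 21*(1/18) = -2 + 7/6 = -⅚ ≈ -0.83333)
N(q, l) = -48 + q² - 5*l/6 (N(q, l) = (q*q - 5*l/6) - 24*2 = (q² - 5*l/6) - 48 = -48 + q² - 5*l/6)
N(19, -1)*1295 = (-48 + 19² - ⅚*(-1))*1295 = (-48 + 361 + ⅚)*1295 = (1883/6)*1295 = 2438485/6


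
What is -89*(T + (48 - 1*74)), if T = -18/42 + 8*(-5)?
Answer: 41385/7 ≈ 5912.1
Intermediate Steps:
T = -283/7 (T = -18*1/42 - 40 = -3/7 - 40 = -283/7 ≈ -40.429)
-89*(T + (48 - 1*74)) = -89*(-283/7 + (48 - 1*74)) = -89*(-283/7 + (48 - 74)) = -89*(-283/7 - 26) = -89*(-465/7) = 41385/7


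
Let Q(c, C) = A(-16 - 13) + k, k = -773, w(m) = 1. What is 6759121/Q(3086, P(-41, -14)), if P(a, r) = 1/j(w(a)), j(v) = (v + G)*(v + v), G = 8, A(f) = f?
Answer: -6759121/802 ≈ -8427.8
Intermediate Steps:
j(v) = 2*v*(8 + v) (j(v) = (v + 8)*(v + v) = (8 + v)*(2*v) = 2*v*(8 + v))
P(a, r) = 1/18 (P(a, r) = 1/(2*1*(8 + 1)) = 1/(2*1*9) = 1/18)
Q(c, C) = -802 (Q(c, C) = (-16 - 13) - 773 = -29 - 773 = -802)
6759121/Q(3086, P(-41, -14)) = 6759121/(-802) = 6759121*(-1/802) = -6759121/802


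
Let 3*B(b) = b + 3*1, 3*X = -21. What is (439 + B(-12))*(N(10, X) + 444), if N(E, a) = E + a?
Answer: 194892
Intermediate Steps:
X = -7 (X = (⅓)*(-21) = -7)
B(b) = 1 + b/3 (B(b) = (b + 3*1)/3 = (b + 3)/3 = (3 + b)/3 = 1 + b/3)
(439 + B(-12))*(N(10, X) + 444) = (439 + (1 + (⅓)*(-12)))*((10 - 7) + 444) = (439 + (1 - 4))*(3 + 444) = (439 - 3)*447 = 436*447 = 194892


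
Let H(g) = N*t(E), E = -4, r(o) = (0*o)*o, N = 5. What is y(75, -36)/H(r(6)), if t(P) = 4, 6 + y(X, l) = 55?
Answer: 49/20 ≈ 2.4500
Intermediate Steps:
y(X, l) = 49 (y(X, l) = -6 + 55 = 49)
r(o) = 0 (r(o) = 0*o = 0)
H(g) = 20 (H(g) = 5*4 = 20)
y(75, -36)/H(r(6)) = 49/20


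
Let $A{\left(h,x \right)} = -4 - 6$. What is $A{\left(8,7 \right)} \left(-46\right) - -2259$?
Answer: $2719$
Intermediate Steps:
$A{\left(h,x \right)} = -10$ ($A{\left(h,x \right)} = -4 - 6 = -10$)
$A{\left(8,7 \right)} \left(-46\right) - -2259 = \left(-10\right) \left(-46\right) - -2259 = 460 + 2259 = 2719$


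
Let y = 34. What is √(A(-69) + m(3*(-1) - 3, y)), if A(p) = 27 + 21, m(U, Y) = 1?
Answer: 7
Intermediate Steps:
A(p) = 48
√(A(-69) + m(3*(-1) - 3, y)) = √(48 + 1) = √49 = 7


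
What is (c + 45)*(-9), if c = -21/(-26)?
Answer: -10719/26 ≈ -412.27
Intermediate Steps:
c = 21/26 (c = -21*(-1/26) = 21/26 ≈ 0.80769)
(c + 45)*(-9) = (21/26 + 45)*(-9) = (1191/26)*(-9) = -10719/26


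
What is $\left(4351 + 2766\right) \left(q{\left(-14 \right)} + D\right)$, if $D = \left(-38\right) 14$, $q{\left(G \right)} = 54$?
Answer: $-3401926$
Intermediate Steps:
$D = -532$
$\left(4351 + 2766\right) \left(q{\left(-14 \right)} + D\right) = \left(4351 + 2766\right) \left(54 - 532\right) = 7117 \left(-478\right) = -3401926$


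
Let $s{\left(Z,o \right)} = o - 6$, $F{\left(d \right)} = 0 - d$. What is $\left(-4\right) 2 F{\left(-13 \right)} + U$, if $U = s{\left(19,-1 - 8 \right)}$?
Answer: $-119$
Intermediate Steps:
$F{\left(d \right)} = - d$
$s{\left(Z,o \right)} = -6 + o$
$U = -15$ ($U = -6 - 9 = -15$)
$\left(-4\right) 2 F{\left(-13 \right)} + U = \left(-4\right) 2 \left(\left(-1\right) \left(-13\right)\right) - 15 = \left(-8\right) 13 - 15 = -104 - 15 = -119$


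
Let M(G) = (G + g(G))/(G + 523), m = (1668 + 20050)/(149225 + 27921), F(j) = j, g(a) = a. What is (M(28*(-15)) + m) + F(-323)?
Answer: -3020017980/9123019 ≈ -331.03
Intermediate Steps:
m = 10859/88573 (m = 21718/177146 = 21718*(1/177146) = 10859/88573 ≈ 0.12260)
M(G) = 2*G/(523 + G) (M(G) = (G + G)/(G + 523) = (2*G)/(523 + G) = 2*G/(523 + G))
(M(28*(-15)) + m) + F(-323) = (2*(28*(-15))/(523 + 28*(-15)) + 10859/88573) - 323 = (2*(-420)/(523 - 420) + 10859/88573) - 323 = (2*(-420)/103 + 10859/88573) - 323 = (2*(-420)*(1/103) + 10859/88573) - 323 = (-840/103 + 10859/88573) - 323 = -73282843/9123019 - 323 = -3020017980/9123019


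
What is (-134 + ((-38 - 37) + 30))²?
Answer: 32041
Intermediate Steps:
(-134 + ((-38 - 37) + 30))² = (-134 + (-75 + 30))² = (-134 - 45)² = (-179)² = 32041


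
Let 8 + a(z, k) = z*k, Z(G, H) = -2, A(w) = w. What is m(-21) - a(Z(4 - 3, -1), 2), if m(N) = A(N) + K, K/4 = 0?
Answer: -9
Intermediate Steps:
K = 0 (K = 4*0 = 0)
m(N) = N (m(N) = N + 0 = N)
a(z, k) = -8 + k*z (a(z, k) = -8 + z*k = -8 + k*z)
m(-21) - a(Z(4 - 3, -1), 2) = -21 - (-8 + 2*(-2)) = -21 - (-8 - 4) = -21 - 1*(-12) = -21 + 12 = -9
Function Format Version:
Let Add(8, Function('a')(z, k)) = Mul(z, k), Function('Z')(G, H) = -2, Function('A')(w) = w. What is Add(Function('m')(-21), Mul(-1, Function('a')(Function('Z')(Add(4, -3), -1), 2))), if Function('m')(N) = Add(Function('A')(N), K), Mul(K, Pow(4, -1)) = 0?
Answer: -9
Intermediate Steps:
K = 0 (K = Mul(4, 0) = 0)
Function('m')(N) = N (Function('m')(N) = Add(N, 0) = N)
Function('a')(z, k) = Add(-8, Mul(k, z)) (Function('a')(z, k) = Add(-8, Mul(z, k)) = Add(-8, Mul(k, z)))
Add(Function('m')(-21), Mul(-1, Function('a')(Function('Z')(Add(4, -3), -1), 2))) = Add(-21, Mul(-1, Add(-8, Mul(2, -2)))) = Add(-21, Mul(-1, Add(-8, -4))) = Add(-21, Mul(-1, -12)) = Add(-21, 12) = -9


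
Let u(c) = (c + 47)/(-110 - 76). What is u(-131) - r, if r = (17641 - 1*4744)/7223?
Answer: -9635/7223 ≈ -1.3339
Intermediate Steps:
u(c) = -47/186 - c/186 (u(c) = (47 + c)/(-186) = (47 + c)*(-1/186) = -47/186 - c/186)
r = 12897/7223 (r = (17641 - 4744)*(1/7223) = 12897*(1/7223) = 12897/7223 ≈ 1.7855)
u(-131) - r = (-47/186 - 1/186*(-131)) - 1*12897/7223 = (-47/186 + 131/186) - 12897/7223 = 14/31 - 12897/7223 = -9635/7223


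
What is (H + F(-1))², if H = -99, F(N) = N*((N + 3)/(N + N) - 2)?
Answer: 9216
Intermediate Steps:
F(N) = N*(-2 + (3 + N)/(2*N)) (F(N) = N*((3 + N)/((2*N)) - 2) = N*((3 + N)*(1/(2*N)) - 2) = N*((3 + N)/(2*N) - 2) = N*(-2 + (3 + N)/(2*N)))
(H + F(-1))² = (-99 + (3/2 - 3/2*(-1)))² = (-99 + (3/2 + 3/2))² = (-99 + 3)² = (-96)² = 9216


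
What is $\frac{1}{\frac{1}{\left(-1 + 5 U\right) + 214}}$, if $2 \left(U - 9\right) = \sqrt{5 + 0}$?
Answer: $258 + \frac{5 \sqrt{5}}{2} \approx 263.59$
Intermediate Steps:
$U = 9 + \frac{\sqrt{5}}{2}$ ($U = 9 + \frac{\sqrt{5 + 0}}{2} = 9 + \frac{\sqrt{5}}{2} \approx 10.118$)
$\frac{1}{\frac{1}{\left(-1 + 5 U\right) + 214}} = \frac{1}{\frac{1}{\left(-1 + 5 \left(9 + \frac{\sqrt{5}}{2}\right)\right) + 214}} = \frac{1}{\frac{1}{\left(-1 + \left(45 + \frac{5 \sqrt{5}}{2}\right)\right) + 214}} = \frac{1}{\frac{1}{\left(44 + \frac{5 \sqrt{5}}{2}\right) + 214}} = \frac{1}{\frac{1}{258 + \frac{5 \sqrt{5}}{2}}} = 258 + \frac{5 \sqrt{5}}{2}$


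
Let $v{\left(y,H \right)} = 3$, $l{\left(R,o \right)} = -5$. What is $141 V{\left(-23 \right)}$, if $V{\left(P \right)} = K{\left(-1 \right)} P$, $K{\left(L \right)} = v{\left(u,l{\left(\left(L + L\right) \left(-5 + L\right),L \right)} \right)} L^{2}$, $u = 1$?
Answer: $-9729$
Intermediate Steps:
$K{\left(L \right)} = 3 L^{2}$
$V{\left(P \right)} = 3 P$ ($V{\left(P \right)} = 3 \left(-1\right)^{2} P = 3 \cdot 1 P = 3 P$)
$141 V{\left(-23 \right)} = 141 \cdot 3 \left(-23\right) = 141 \left(-69\right) = -9729$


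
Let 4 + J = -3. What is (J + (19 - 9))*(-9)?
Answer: -27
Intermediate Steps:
J = -7 (J = -4 - 3 = -7)
(J + (19 - 9))*(-9) = (-7 + (19 - 9))*(-9) = (-7 + 10)*(-9) = 3*(-9) = -27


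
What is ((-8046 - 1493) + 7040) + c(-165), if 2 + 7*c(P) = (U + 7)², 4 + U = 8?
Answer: -2482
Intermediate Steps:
U = 4 (U = -4 + 8 = 4)
c(P) = 17 (c(P) = -2/7 + (4 + 7)²/7 = -2/7 + (⅐)*11² = -2/7 + (⅐)*121 = -2/7 + 121/7 = 17)
((-8046 - 1493) + 7040) + c(-165) = ((-8046 - 1493) + 7040) + 17 = (-9539 + 7040) + 17 = -2499 + 17 = -2482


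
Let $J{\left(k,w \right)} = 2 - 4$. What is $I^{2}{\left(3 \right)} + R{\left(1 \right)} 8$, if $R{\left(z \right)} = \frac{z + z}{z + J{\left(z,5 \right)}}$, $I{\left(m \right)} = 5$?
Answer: $9$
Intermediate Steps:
$J{\left(k,w \right)} = -2$
$R{\left(z \right)} = \frac{2 z}{-2 + z}$ ($R{\left(z \right)} = \frac{z + z}{z - 2} = \frac{2 z}{-2 + z}$)
$I^{2}{\left(3 \right)} + R{\left(1 \right)} 8 = 5^{2} + 2 \cdot 1 \frac{1}{-2 + 1} \cdot 8 = 25 + 2 \cdot 1 \frac{1}{-1} \cdot 8 = 25 + 2 \cdot 1 \left(-1\right) 8 = 25 - 16 = 9$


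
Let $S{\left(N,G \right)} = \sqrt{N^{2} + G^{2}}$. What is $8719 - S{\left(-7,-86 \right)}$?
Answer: $8719 - \sqrt{7445} \approx 8632.7$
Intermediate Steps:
$S{\left(N,G \right)} = \sqrt{G^{2} + N^{2}}$
$8719 - S{\left(-7,-86 \right)} = 8719 - \sqrt{\left(-86\right)^{2} + \left(-7\right)^{2}} = 8719 - \sqrt{7396 + 49} = 8719 - \sqrt{7445}$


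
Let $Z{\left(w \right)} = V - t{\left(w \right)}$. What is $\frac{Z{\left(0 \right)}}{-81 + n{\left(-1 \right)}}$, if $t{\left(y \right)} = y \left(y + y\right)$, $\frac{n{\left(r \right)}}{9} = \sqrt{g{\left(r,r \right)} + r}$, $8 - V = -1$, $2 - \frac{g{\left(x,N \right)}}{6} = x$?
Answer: $- \frac{9}{64} - \frac{\sqrt{17}}{64} \approx -0.20505$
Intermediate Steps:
$g{\left(x,N \right)} = 12 - 6 x$
$V = 9$ ($V = 8 - -1 = 8 + 1 = 9$)
$n{\left(r \right)} = 9 \sqrt{12 - 5 r}$ ($n{\left(r \right)} = 9 \sqrt{\left(12 - 6 r\right) + r} = 9 \sqrt{12 - 5 r}$)
$t{\left(y \right)} = 2 y^{2}$ ($t{\left(y \right)} = y 2 y = 2 y^{2}$)
$Z{\left(w \right)} = 9 - 2 w^{2}$
$\frac{Z{\left(0 \right)}}{-81 + n{\left(-1 \right)}} = \frac{9 - 2 \cdot 0^{2}}{-81 + 9 \sqrt{12 - -5}} = \frac{9 - 0}{-81 + 9 \sqrt{12 + 5}} = \frac{9 + 0}{-81 + 9 \sqrt{17}} = \frac{9}{-81 + 9 \sqrt{17}}$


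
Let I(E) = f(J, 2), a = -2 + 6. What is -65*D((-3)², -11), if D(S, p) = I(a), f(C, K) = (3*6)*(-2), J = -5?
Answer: 2340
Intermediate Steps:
a = 4
f(C, K) = -36 (f(C, K) = 18*(-2) = -36)
I(E) = -36
D(S, p) = -36
-65*D((-3)², -11) = -65*(-36) = 2340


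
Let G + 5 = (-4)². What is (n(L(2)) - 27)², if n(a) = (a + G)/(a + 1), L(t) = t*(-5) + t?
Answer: 36864/49 ≈ 752.33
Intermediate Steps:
L(t) = -4*t (L(t) = -5*t + t = -4*t)
G = 11 (G = -5 + (-4)² = -5 + 16 = 11)
n(a) = (11 + a)/(1 + a) (n(a) = (a + 11)/(a + 1) = (11 + a)/(1 + a))
(n(L(2)) - 27)² = ((11 - 4*2)/(1 - 4*2) - 27)² = ((11 - 8)/(1 - 8) - 27)² = (3/(-7) - 27)² = (-⅐*3 - 27)² = (-3/7 - 27)² = (-192/7)² = 36864/49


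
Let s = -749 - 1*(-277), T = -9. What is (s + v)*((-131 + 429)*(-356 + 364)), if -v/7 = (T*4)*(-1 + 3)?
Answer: 76288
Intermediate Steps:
s = -472 (s = -749 + 277 = -472)
v = 504 (v = -7*(-9*4)*(-1 + 3) = -(-252)*2 = -7*(-72) = 504)
(s + v)*((-131 + 429)*(-356 + 364)) = (-472 + 504)*((-131 + 429)*(-356 + 364)) = 32*(298*8) = 32*2384 = 76288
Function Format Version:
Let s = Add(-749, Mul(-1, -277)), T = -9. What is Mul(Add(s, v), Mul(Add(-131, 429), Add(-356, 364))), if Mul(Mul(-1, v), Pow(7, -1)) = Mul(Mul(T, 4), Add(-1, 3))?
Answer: 76288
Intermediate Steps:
s = -472 (s = Add(-749, 277) = -472)
v = 504 (v = Mul(-7, Mul(Mul(-9, 4), Add(-1, 3))) = Mul(-7, Mul(-36, 2)) = Mul(-7, -72) = 504)
Mul(Add(s, v), Mul(Add(-131, 429), Add(-356, 364))) = Mul(Add(-472, 504), Mul(Add(-131, 429), Add(-356, 364))) = Mul(32, Mul(298, 8)) = Mul(32, 2384) = 76288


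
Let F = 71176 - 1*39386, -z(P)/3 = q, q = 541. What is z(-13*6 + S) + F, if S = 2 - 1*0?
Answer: 30167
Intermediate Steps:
S = 2 (S = 2 + 0 = 2)
z(P) = -1623 (z(P) = -3*541 = -1623)
F = 31790 (F = 71176 - 39386 = 31790)
z(-13*6 + S) + F = -1623 + 31790 = 30167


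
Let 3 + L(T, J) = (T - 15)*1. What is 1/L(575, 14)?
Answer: 1/557 ≈ 0.0017953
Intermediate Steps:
L(T, J) = -18 + T (L(T, J) = -3 + (T - 15)*1 = -3 + (-15 + T)*1 = -3 + (-15 + T) = -18 + T)
1/L(575, 14) = 1/(-18 + 575) = 1/557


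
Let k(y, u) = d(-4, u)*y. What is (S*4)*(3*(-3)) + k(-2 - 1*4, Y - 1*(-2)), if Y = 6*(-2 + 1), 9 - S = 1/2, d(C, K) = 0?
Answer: -306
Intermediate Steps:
S = 17/2 (S = 9 - 1/2 = 9 - 1*½ = 9 - ½ = 17/2 ≈ 8.5000)
Y = -6 (Y = 6*(-1) = -6)
k(y, u) = 0 (k(y, u) = 0*y = 0)
(S*4)*(3*(-3)) + k(-2 - 1*4, Y - 1*(-2)) = ((17/2)*4)*(3*(-3)) + 0 = 34*(-9) + 0 = -306 + 0 = -306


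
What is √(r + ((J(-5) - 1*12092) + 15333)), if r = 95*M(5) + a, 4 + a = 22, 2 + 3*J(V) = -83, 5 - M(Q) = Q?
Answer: 2*√7269/3 ≈ 56.839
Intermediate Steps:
M(Q) = 5 - Q
J(V) = -85/3 (J(V) = -⅔ + (⅓)*(-83) = -⅔ - 83/3 = -85/3)
a = 18 (a = -4 + 22 = 18)
r = 18 (r = 95*(5 - 1*5) + 18 = 95*(5 - 5) + 18 = 95*0 + 18 = 0 + 18 = 18)
√(r + ((J(-5) - 1*12092) + 15333)) = √(18 + ((-85/3 - 1*12092) + 15333)) = √(18 + ((-85/3 - 12092) + 15333)) = √(18 + (-36361/3 + 15333)) = √(18 + 9638/3) = √(9692/3) = 2*√7269/3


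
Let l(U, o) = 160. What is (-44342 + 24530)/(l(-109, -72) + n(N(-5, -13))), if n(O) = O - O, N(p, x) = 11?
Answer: -4953/40 ≈ -123.82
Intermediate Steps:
n(O) = 0
(-44342 + 24530)/(l(-109, -72) + n(N(-5, -13))) = (-44342 + 24530)/(160 + 0) = -19812/160 = -19812*1/160 = -4953/40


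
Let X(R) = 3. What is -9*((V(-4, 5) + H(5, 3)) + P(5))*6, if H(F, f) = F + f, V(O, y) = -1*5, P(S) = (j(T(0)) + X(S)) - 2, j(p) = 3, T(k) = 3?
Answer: -378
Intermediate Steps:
P(S) = 4 (P(S) = (3 + 3) - 2 = 6 - 2 = 4)
V(O, y) = -5
-9*((V(-4, 5) + H(5, 3)) + P(5))*6 = -9*((-5 + (5 + 3)) + 4)*6 = -9*((-5 + 8) + 4)*6 = -9*(3 + 4)*6 = -9*7*6 = -63*6 = -378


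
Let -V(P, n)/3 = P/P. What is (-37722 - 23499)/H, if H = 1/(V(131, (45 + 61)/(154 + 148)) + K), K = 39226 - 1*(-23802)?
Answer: -3858453525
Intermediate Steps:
K = 63028 (K = 39226 + 23802 = 63028)
V(P, n) = -3 (V(P, n) = -3*P/P = -3*1 = -3)
H = 1/63025 (H = 1/(-3 + 63028) = 1/63025 ≈ 1.5867e-5)
(-37722 - 23499)/H = (-37722 - 23499)/(1/63025) = -61221*63025 = -3858453525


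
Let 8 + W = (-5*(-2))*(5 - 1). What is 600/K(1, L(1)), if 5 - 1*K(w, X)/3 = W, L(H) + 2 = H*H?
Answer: -200/27 ≈ -7.4074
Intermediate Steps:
L(H) = -2 + H² (L(H) = -2 + H*H = -2 + H²)
W = 32 (W = -8 + (-5*(-2))*(5 - 1) = -8 + 10*4 = -8 + 40 = 32)
K(w, X) = -81 (K(w, X) = 15 - 3*32 = 15 - 96 = -81)
600/K(1, L(1)) = 600/(-81) = 600*(-1/81) = -200/27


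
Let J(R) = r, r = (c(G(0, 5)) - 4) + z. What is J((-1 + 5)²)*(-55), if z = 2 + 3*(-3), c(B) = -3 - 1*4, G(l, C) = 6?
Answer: 990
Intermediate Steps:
c(B) = -7 (c(B) = -3 - 4 = -7)
z = -7 (z = 2 - 9 = -7)
r = -18 (r = (-7 - 4) - 7 = -11 - 7 = -18)
J(R) = -18
J((-1 + 5)²)*(-55) = -18*(-55) = 990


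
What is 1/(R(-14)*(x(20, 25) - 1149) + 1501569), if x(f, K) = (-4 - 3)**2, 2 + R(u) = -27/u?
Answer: 7/10511533 ≈ 6.6594e-7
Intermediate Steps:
R(u) = -2 - 27/u
x(f, K) = 49 (x(f, K) = (-7)**2 = 49)
1/(R(-14)*(x(20, 25) - 1149) + 1501569) = 1/((-2 - 27/(-14))*(49 - 1149) + 1501569) = 1/((-2 - 27*(-1/14))*(-1100) + 1501569) = 1/((-2 + 27/14)*(-1100) + 1501569) = 1/(-1/14*(-1100) + 1501569) = 1/(550/7 + 1501569) = 1/(10511533/7) = 7/10511533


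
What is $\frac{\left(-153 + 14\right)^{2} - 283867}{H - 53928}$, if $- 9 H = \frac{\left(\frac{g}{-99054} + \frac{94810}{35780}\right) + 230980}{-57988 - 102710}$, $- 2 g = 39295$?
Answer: $\frac{135602137243967390064}{27642566512223030063} \approx 4.9056$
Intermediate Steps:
$g = - \frac{39295}{2}$ ($g = \left(- \frac{1}{2}\right) 39295 = - \frac{39295}{2} \approx -19648.0$)
$H = \frac{81863835097489}{512584341641784}$ ($H = - \frac{\left(\left(- \frac{39295}{2 \left(-99054\right)} + \frac{94810}{35780}\right) + 230980\right) \frac{1}{-57988 - 102710}}{9} = - \frac{\left(\left(\left(- \frac{39295}{2}\right) \left(- \frac{1}{99054}\right) + 94810 \cdot \frac{1}{35780}\right) + 230980\right) \frac{1}{-160698}}{9} = - \frac{\left(\left(\frac{39295}{198108} + \frac{9481}{3578}\right) + 230980\right) \left(- \frac{1}{160698}\right)}{9} = - \frac{\left(\frac{1009429729}{354415212} + 230980\right) \left(- \frac{1}{160698}\right)}{9} = - \frac{\frac{81863835097489}{354415212} \left(- \frac{1}{160698}\right)}{9} = \left(- \frac{1}{9}\right) \left(- \frac{81863835097489}{56953815737976}\right) = \frac{81863835097489}{512584341641784} \approx 0.15971$)
$\frac{\left(-153 + 14\right)^{2} - 283867}{H - 53928} = \frac{\left(-153 + 14\right)^{2} - 283867}{\frac{81863835097489}{512584341641784} - 53928} = \frac{\left(-139\right)^{2} - 283867}{- \frac{27642566512223030063}{512584341641784}} = \left(19321 - 283867\right) \left(- \frac{512584341641784}{27642566512223030063}\right) = \left(-264546\right) \left(- \frac{512584341641784}{27642566512223030063}\right) = \frac{135602137243967390064}{27642566512223030063}$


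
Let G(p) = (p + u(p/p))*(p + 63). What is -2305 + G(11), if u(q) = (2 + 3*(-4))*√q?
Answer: -2231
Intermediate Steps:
u(q) = -10*√q (u(q) = (2 - 12)*√q = -10*√q)
G(p) = (-10 + p)*(63 + p) (G(p) = (p - 10*√1)*(p + 63) = (p - 10*√1)*(63 + p) = (p - 10*1)*(63 + p) = (p - 10)*(63 + p) = (-10 + p)*(63 + p))
-2305 + G(11) = -2305 + (-630 + 11² + 53*11) = -2305 + (-630 + 121 + 583) = -2305 + 74 = -2231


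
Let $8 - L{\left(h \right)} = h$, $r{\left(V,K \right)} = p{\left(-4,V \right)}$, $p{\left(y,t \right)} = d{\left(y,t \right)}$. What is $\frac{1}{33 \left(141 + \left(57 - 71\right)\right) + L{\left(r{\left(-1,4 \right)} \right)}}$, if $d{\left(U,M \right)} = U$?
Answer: $\frac{1}{4203} \approx 0.00023793$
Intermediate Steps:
$p{\left(y,t \right)} = y$
$r{\left(V,K \right)} = -4$
$L{\left(h \right)} = 8 - h$
$\frac{1}{33 \left(141 + \left(57 - 71\right)\right) + L{\left(r{\left(-1,4 \right)} \right)}} = \frac{1}{33 \left(141 + \left(57 - 71\right)\right) + \left(8 - -4\right)} = \frac{1}{33 \left(141 - 14\right) + \left(8 + 4\right)} = \frac{1}{33 \cdot 127 + 12} = \frac{1}{4191 + 12} = \frac{1}{4203}$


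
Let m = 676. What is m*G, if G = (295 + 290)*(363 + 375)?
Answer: 291849480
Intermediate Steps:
G = 431730 (G = 585*738 = 431730)
m*G = 676*431730 = 291849480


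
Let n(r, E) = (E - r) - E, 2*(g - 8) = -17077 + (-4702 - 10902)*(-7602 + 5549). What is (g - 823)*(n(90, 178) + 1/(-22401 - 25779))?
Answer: -27765826751461/19272 ≈ -1.4407e+9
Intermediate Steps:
g = 32017951/2 (g = 8 + (-17077 + (-4702 - 10902)*(-7602 + 5549))/2 = 8 + (-17077 - 15604*(-2053))/2 = 8 + (-17077 + 32035012)/2 = 8 + (½)*32017935 = 8 + 32017935/2 = 32017951/2 ≈ 1.6009e+7)
n(r, E) = -r
(g - 823)*(n(90, 178) + 1/(-22401 - 25779)) = (32017951/2 - 823)*(-1*90 + 1/(-22401 - 25779)) = 32016305*(-90 + 1/(-48180))/2 = 32016305*(-90 - 1/48180)/2 = (32016305/2)*(-4336201/48180) = -27765826751461/19272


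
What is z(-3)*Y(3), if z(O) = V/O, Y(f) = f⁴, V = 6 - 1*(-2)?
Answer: -216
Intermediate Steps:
V = 8 (V = 6 + 2 = 8)
z(O) = 8/O
z(-3)*Y(3) = (8/(-3))*3⁴ = (8*(-⅓))*81 = -8/3*81 = -216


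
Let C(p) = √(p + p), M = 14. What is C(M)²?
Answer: 28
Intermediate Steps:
C(p) = √2*√p (C(p) = √(2*p) = √2*√p)
C(M)² = (√2*√14)² = (2*√7)² = 28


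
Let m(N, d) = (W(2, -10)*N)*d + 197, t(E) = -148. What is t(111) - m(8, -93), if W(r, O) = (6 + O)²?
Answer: 11559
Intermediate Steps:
m(N, d) = 197 + 16*N*d (m(N, d) = ((6 - 10)²*N)*d + 197 = ((-4)²*N)*d + 197 = (16*N)*d + 197 = 16*N*d + 197 = 197 + 16*N*d)
t(111) - m(8, -93) = -148 - (197 + 16*8*(-93)) = -148 - (197 - 11904) = -148 - 1*(-11707) = -148 + 11707 = 11559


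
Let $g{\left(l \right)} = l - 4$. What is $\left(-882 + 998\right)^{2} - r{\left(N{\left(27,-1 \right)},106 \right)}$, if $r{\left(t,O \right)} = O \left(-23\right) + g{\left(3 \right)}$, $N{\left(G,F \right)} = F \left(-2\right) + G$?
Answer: $15895$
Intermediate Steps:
$N{\left(G,F \right)} = G - 2 F$ ($N{\left(G,F \right)} = - 2 F + G = G - 2 F$)
$g{\left(l \right)} = -4 + l$ ($g{\left(l \right)} = l - 4 = -4 + l$)
$r{\left(t,O \right)} = -1 - 23 O$ ($r{\left(t,O \right)} = O \left(-23\right) + \left(-4 + 3\right) = - 23 O - 1 = -1 - 23 O$)
$\left(-882 + 998\right)^{2} - r{\left(N{\left(27,-1 \right)},106 \right)} = \left(-882 + 998\right)^{2} - \left(-1 - 2438\right) = 116^{2} - \left(-1 - 2438\right) = 13456 - -2439 = 13456 + 2439 = 15895$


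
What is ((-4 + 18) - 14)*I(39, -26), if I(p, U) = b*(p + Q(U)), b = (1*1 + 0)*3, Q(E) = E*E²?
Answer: 0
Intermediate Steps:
Q(E) = E³
b = 3 (b = (1 + 0)*3 = 1*3 = 3)
I(p, U) = 3*p + 3*U³ (I(p, U) = 3*(p + U³) = 3*p + 3*U³)
((-4 + 18) - 14)*I(39, -26) = ((-4 + 18) - 14)*(3*39 + 3*(-26)³) = (14 - 14)*(117 + 3*(-17576)) = 0*(117 - 52728) = 0*(-52611) = 0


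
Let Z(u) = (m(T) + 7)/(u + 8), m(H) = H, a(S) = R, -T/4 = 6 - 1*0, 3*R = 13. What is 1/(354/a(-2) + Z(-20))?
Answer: 156/12965 ≈ 0.012032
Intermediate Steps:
R = 13/3 (R = (1/3)*13 = 13/3 ≈ 4.3333)
T = -24 (T = -4*(6 - 1*0) = -4*(6 + 0) = -4*6 = -24)
a(S) = 13/3
Z(u) = -17/(8 + u) (Z(u) = (-24 + 7)/(u + 8) = -17/(8 + u))
1/(354/a(-2) + Z(-20)) = 1/(354/(13/3) - 17/(8 - 20)) = 1/(354*(3/13) - 17/(-12)) = 1/(1062/13 - 17*(-1/12)) = 1/(1062/13 + 17/12) = 1/(12965/156) = 156/12965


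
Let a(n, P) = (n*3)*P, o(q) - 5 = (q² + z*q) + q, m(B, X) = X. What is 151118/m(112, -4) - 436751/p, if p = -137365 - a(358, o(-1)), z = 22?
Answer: -8998732311/238214 ≈ -37776.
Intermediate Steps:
o(q) = 5 + q² + 23*q (o(q) = 5 + ((q² + 22*q) + q) = 5 + (q² + 23*q) = 5 + q² + 23*q)
a(n, P) = 3*P*n (a(n, P) = (3*n)*P = 3*P*n)
p = -119107 (p = -137365 - 3*(5 + (-1)² + 23*(-1))*358 = -137365 - 3*(5 + 1 - 23)*358 = -137365 - 3*(-17)*358 = -137365 - 1*(-18258) = -137365 + 18258 = -119107)
151118/m(112, -4) - 436751/p = 151118/(-4) - 436751/(-119107) = 151118*(-¼) - 436751*(-1/119107) = -75559/2 + 436751/119107 = -8998732311/238214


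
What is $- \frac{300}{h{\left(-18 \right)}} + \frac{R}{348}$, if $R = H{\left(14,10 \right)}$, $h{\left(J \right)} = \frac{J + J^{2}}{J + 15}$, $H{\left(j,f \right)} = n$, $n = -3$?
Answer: $\frac{5783}{1972} \approx 2.9326$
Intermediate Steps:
$H{\left(j,f \right)} = -3$
$h{\left(J \right)} = \frac{J + J^{2}}{15 + J}$
$R = -3$
$- \frac{300}{h{\left(-18 \right)}} + \frac{R}{348} = - \frac{300}{\left(-18\right) \frac{1}{15 - 18} \left(1 - 18\right)} - \frac{3}{348} = - \frac{300}{\left(-18\right) \frac{1}{-3} \left(-17\right)} - \frac{1}{116} = - \frac{300}{\left(-18\right) \left(- \frac{1}{3}\right) \left(-17\right)} - \frac{1}{116} = - \frac{300}{-102} - \frac{1}{116} = \left(-300\right) \left(- \frac{1}{102}\right) - \frac{1}{116} = \frac{50}{17} - \frac{1}{116} = \frac{5783}{1972}$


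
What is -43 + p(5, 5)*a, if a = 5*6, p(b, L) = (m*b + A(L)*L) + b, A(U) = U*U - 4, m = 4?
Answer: 3857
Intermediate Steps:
A(U) = -4 + U² (A(U) = U² - 4 = -4 + U²)
p(b, L) = 5*b + L*(-4 + L²) (p(b, L) = (4*b + (-4 + L²)*L) + b = (4*b + L*(-4 + L²)) + b = 5*b + L*(-4 + L²))
a = 30
-43 + p(5, 5)*a = -43 + (5*5 + 5*(-4 + 5²))*30 = -43 + (25 + 5*(-4 + 25))*30 = -43 + (25 + 5*21)*30 = -43 + (25 + 105)*30 = -43 + 130*30 = -43 + 3900 = 3857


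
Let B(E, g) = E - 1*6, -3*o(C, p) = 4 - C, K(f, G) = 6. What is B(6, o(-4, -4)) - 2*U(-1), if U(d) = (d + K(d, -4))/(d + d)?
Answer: 5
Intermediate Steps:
o(C, p) = -4/3 + C/3 (o(C, p) = -(4 - C)/3 = -4/3 + C/3)
B(E, g) = -6 + E (B(E, g) = E - 6 = -6 + E)
U(d) = (6 + d)/(2*d) (U(d) = (d + 6)/(d + d) = (6 + d)/((2*d)) = (6 + d)*(1/(2*d)) = (6 + d)/(2*d))
B(6, o(-4, -4)) - 2*U(-1) = (-6 + 6) - (6 - 1)/(-1) = 0 - (-1)*5 = 0 - 2*(-5/2) = 0 + 5 = 5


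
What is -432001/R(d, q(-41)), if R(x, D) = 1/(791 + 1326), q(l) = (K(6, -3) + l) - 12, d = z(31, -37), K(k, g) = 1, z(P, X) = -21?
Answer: -914546117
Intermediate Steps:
d = -21
q(l) = -11 + l (q(l) = (1 + l) - 12 = -11 + l)
R(x, D) = 1/2117
-432001/R(d, q(-41)) = -432001/1/2117 = -432001*2117 = -914546117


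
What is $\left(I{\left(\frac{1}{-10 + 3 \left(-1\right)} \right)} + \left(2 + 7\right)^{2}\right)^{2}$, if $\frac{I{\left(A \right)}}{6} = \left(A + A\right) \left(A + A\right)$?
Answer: $\frac{188046369}{28561} \approx 6584.0$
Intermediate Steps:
$I{\left(A \right)} = 24 A^{2}$ ($I{\left(A \right)} = 6 \left(A + A\right) \left(A + A\right) = 6 \cdot 2 A 2 A = 6 \cdot 4 A^{2} = 24 A^{2}$)
$\left(I{\left(\frac{1}{-10 + 3 \left(-1\right)} \right)} + \left(2 + 7\right)^{2}\right)^{2} = \left(24 \left(\frac{1}{-10 + 3 \left(-1\right)}\right)^{2} + \left(2 + 7\right)^{2}\right)^{2} = \left(24 \left(\frac{1}{-10 - 3}\right)^{2} + 9^{2}\right)^{2} = \left(24 \left(\frac{1}{-13}\right)^{2} + 81\right)^{2} = \left(24 \left(- \frac{1}{13}\right)^{2} + 81\right)^{2} = \left(24 \cdot \frac{1}{169} + 81\right)^{2} = \left(\frac{24}{169} + 81\right)^{2} = \left(\frac{13713}{169}\right)^{2} = \frac{188046369}{28561}$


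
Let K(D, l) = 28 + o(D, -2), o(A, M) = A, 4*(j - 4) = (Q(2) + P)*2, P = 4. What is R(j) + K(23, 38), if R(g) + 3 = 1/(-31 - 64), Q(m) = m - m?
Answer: 4559/95 ≈ 47.990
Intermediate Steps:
Q(m) = 0
j = 6 (j = 4 + ((0 + 4)*2)/4 = 4 + (4*2)/4 = 4 + (¼)*8 = 4 + 2 = 6)
K(D, l) = 28 + D
R(g) = -286/95 (R(g) = -3 + 1/(-31 - 64) = -3 + 1/(-95) = -3 - 1/95 = -286/95)
R(j) + K(23, 38) = -286/95 + (28 + 23) = -286/95 + 51 = 4559/95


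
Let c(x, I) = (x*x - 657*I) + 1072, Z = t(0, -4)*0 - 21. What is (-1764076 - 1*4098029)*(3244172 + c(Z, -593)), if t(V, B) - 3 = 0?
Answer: -21310428237030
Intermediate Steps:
t(V, B) = 3 (t(V, B) = 3 + 0 = 3)
Z = -21 (Z = 3*0 - 21 = 0 - 21 = -21)
c(x, I) = 1072 + x² - 657*I (c(x, I) = (x² - 657*I) + 1072 = 1072 + x² - 657*I)
(-1764076 - 1*4098029)*(3244172 + c(Z, -593)) = (-1764076 - 1*4098029)*(3244172 + (1072 + (-21)² - 657*(-593))) = (-1764076 - 4098029)*(3244172 + (1072 + 441 + 389601)) = -5862105*(3244172 + 391114) = -5862105*3635286 = -21310428237030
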